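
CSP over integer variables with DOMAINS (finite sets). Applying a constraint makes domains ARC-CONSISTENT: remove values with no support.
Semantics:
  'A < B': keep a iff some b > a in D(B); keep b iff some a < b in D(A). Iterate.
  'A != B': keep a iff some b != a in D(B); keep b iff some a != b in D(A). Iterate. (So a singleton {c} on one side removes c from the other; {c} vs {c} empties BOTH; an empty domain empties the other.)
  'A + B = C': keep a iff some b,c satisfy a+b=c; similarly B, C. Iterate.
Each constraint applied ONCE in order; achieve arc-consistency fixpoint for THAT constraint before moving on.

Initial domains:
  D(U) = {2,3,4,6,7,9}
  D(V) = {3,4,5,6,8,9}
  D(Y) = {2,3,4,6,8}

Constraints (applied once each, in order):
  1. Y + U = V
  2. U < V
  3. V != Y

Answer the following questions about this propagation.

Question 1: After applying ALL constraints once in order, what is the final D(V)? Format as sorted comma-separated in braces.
Constraint 1 (Y + U = V) on D(Y)={2,3,4,6,8} D(U)={2,3,4,6,7,9} D(V)={3,4,5,6,8,9}: Y {2,3,4,6,8}->{2,3,4,6}; U {2,3,4,6,7,9}->{2,3,4,6,7}; V {3,4,5,6,8,9}->{4,5,6,8,9}
Constraint 2 (U < V) on D(U)={2,3,4,6,7} D(V)={4,5,6,8,9}: no change
Constraint 3 (V != Y) on D(V)={4,5,6,8,9} D(Y)={2,3,4,6}: no change
So after all 3 constraints: D(V) = {4,5,6,8,9}

Answer: {4,5,6,8,9}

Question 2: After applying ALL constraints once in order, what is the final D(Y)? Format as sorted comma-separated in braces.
Answer: {2,3,4,6}

Derivation:
Constraint 1 (Y + U = V) on D(Y)={2,3,4,6,8} D(U)={2,3,4,6,7,9} D(V)={3,4,5,6,8,9}: Y {2,3,4,6,8}->{2,3,4,6}; U {2,3,4,6,7,9}->{2,3,4,6,7}; V {3,4,5,6,8,9}->{4,5,6,8,9}
Constraint 2 (U < V) on D(U)={2,3,4,6,7} D(V)={4,5,6,8,9}: no change
Constraint 3 (V != Y) on D(V)={4,5,6,8,9} D(Y)={2,3,4,6}: no change
So after all 3 constraints: D(Y) = {2,3,4,6}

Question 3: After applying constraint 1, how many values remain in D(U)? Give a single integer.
Constraint 1 (Y + U = V) on D(Y)={2,3,4,6,8} D(U)={2,3,4,6,7,9} D(V)={3,4,5,6,8,9}: Y {2,3,4,6,8}->{2,3,4,6}; U {2,3,4,6,7,9}->{2,3,4,6,7}; V {3,4,5,6,8,9}->{4,5,6,8,9}
So after constraint 1: D(U)={2,3,4,6,7}, size = 5

Answer: 5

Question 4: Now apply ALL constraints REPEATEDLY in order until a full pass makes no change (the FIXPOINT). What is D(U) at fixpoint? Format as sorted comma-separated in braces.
Answer: {2,3,4,6,7}

Derivation:
pass 0 (initial): D(U)={2,3,4,6,7,9}
pass 1: U {2,3,4,6,7,9}->{2,3,4,6,7}; V {3,4,5,6,8,9}->{4,5,6,8,9}; Y {2,3,4,6,8}->{2,3,4,6}
pass 2: no change
Fixpoint after 2 passes: D(U) = {2,3,4,6,7}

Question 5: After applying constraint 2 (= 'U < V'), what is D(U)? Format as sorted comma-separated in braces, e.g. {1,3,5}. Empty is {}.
Answer: {2,3,4,6,7}

Derivation:
Constraint 1 (Y + U = V) on D(Y)={2,3,4,6,8} D(U)={2,3,4,6,7,9} D(V)={3,4,5,6,8,9}: Y {2,3,4,6,8}->{2,3,4,6}; U {2,3,4,6,7,9}->{2,3,4,6,7}; V {3,4,5,6,8,9}->{4,5,6,8,9}
Constraint 2 (U < V) on D(U)={2,3,4,6,7} D(V)={4,5,6,8,9}: no change
So after constraint 2: D(U) = {2,3,4,6,7}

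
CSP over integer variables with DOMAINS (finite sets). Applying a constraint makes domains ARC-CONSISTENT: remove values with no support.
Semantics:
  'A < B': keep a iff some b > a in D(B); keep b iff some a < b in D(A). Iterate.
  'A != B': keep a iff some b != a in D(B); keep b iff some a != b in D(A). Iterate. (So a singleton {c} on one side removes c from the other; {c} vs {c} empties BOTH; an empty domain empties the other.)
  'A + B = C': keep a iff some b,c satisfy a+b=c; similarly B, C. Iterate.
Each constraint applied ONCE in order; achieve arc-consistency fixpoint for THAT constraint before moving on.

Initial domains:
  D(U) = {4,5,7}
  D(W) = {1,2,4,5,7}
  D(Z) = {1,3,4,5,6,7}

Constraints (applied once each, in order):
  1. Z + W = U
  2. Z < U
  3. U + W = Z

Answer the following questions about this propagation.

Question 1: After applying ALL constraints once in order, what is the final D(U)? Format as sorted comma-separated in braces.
Answer: {4,5}

Derivation:
Constraint 1 (Z + W = U) on D(Z)={1,3,4,5,6,7} D(W)={1,2,4,5,7} D(U)={4,5,7}: Z {1,3,4,5,6,7}->{1,3,4,5,6}; W {1,2,4,5,7}->{1,2,4}
Constraint 2 (Z < U) on D(Z)={1,3,4,5,6} D(U)={4,5,7}: no change
Constraint 3 (U + W = Z) on D(U)={4,5,7} D(W)={1,2,4} D(Z)={1,3,4,5,6}: U {4,5,7}->{4,5}; W {1,2,4}->{1,2}; Z {1,3,4,5,6}->{5,6}
So after all 3 constraints: D(U) = {4,5}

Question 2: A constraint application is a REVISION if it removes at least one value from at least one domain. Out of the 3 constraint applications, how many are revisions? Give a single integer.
Answer: 2

Derivation:
Constraint 1 (Z + W = U) on D(Z)={1,3,4,5,6,7} D(W)={1,2,4,5,7} D(U)={4,5,7}: Z {1,3,4,5,6,7}->{1,3,4,5,6}; W {1,2,4,5,7}->{1,2,4} => REVISION
Constraint 2 (Z < U) on D(Z)={1,3,4,5,6} D(U)={4,5,7}: no change => not a revision
Constraint 3 (U + W = Z) on D(U)={4,5,7} D(W)={1,2,4} D(Z)={1,3,4,5,6}: U {4,5,7}->{4,5}; W {1,2,4}->{1,2}; Z {1,3,4,5,6}->{5,6} => REVISION
Total revisions = 2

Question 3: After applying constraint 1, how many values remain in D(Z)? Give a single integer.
Constraint 1 (Z + W = U) on D(Z)={1,3,4,5,6,7} D(W)={1,2,4,5,7} D(U)={4,5,7}: Z {1,3,4,5,6,7}->{1,3,4,5,6}; W {1,2,4,5,7}->{1,2,4}
So after constraint 1: D(Z)={1,3,4,5,6}, size = 5

Answer: 5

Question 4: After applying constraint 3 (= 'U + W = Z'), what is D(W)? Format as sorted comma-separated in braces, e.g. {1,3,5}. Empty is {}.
Constraint 1 (Z + W = U) on D(Z)={1,3,4,5,6,7} D(W)={1,2,4,5,7} D(U)={4,5,7}: Z {1,3,4,5,6,7}->{1,3,4,5,6}; W {1,2,4,5,7}->{1,2,4}
Constraint 2 (Z < U) on D(Z)={1,3,4,5,6} D(U)={4,5,7}: no change
Constraint 3 (U + W = Z) on D(U)={4,5,7} D(W)={1,2,4} D(Z)={1,3,4,5,6}: U {4,5,7}->{4,5}; W {1,2,4}->{1,2}; Z {1,3,4,5,6}->{5,6}
So after constraint 3: D(W) = {1,2}

Answer: {1,2}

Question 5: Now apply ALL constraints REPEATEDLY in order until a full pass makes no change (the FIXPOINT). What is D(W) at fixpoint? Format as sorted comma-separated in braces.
pass 0 (initial): D(W)={1,2,4,5,7}
pass 1: U {4,5,7}->{4,5}; W {1,2,4,5,7}->{1,2}; Z {1,3,4,5,6,7}->{5,6}
pass 2: U {4,5}->{}; W {1,2}->{}; Z {5,6}->{}
pass 3: no change
Fixpoint after 3 passes: D(W) = {}

Answer: {}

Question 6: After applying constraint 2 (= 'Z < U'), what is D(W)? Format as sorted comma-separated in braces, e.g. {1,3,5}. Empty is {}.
Constraint 1 (Z + W = U) on D(Z)={1,3,4,5,6,7} D(W)={1,2,4,5,7} D(U)={4,5,7}: Z {1,3,4,5,6,7}->{1,3,4,5,6}; W {1,2,4,5,7}->{1,2,4}
Constraint 2 (Z < U) on D(Z)={1,3,4,5,6} D(U)={4,5,7}: no change
So after constraint 2: D(W) = {1,2,4}

Answer: {1,2,4}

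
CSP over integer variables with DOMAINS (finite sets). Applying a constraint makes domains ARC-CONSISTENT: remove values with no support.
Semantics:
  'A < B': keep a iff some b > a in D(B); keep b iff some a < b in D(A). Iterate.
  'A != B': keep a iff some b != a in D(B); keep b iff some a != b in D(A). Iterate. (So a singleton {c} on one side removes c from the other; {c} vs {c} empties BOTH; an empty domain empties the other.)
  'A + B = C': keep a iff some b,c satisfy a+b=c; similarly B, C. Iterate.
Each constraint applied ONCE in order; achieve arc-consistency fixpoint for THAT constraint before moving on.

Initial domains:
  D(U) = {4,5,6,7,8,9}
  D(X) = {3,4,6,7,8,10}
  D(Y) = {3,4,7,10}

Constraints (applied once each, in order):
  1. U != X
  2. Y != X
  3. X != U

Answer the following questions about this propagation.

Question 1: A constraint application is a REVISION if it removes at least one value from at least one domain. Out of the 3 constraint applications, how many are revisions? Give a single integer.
Answer: 0

Derivation:
Constraint 1 (U != X) on D(U)={4,5,6,7,8,9} D(X)={3,4,6,7,8,10}: no change => not a revision
Constraint 2 (Y != X) on D(Y)={3,4,7,10} D(X)={3,4,6,7,8,10}: no change => not a revision
Constraint 3 (X != U) on D(X)={3,4,6,7,8,10} D(U)={4,5,6,7,8,9}: no change => not a revision
Total revisions = 0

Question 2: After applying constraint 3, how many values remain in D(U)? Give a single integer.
Constraint 1 (U != X) on D(U)={4,5,6,7,8,9} D(X)={3,4,6,7,8,10}: no change
Constraint 2 (Y != X) on D(Y)={3,4,7,10} D(X)={3,4,6,7,8,10}: no change
Constraint 3 (X != U) on D(X)={3,4,6,7,8,10} D(U)={4,5,6,7,8,9}: no change
So after constraint 3: D(U)={4,5,6,7,8,9}, size = 6

Answer: 6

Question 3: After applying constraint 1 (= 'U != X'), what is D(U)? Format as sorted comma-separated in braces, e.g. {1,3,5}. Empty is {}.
Constraint 1 (U != X) on D(U)={4,5,6,7,8,9} D(X)={3,4,6,7,8,10}: no change
So after constraint 1: D(U) = {4,5,6,7,8,9}

Answer: {4,5,6,7,8,9}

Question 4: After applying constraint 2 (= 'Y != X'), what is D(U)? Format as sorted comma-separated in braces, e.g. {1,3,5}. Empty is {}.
Answer: {4,5,6,7,8,9}

Derivation:
Constraint 1 (U != X) on D(U)={4,5,6,7,8,9} D(X)={3,4,6,7,8,10}: no change
Constraint 2 (Y != X) on D(Y)={3,4,7,10} D(X)={3,4,6,7,8,10}: no change
So after constraint 2: D(U) = {4,5,6,7,8,9}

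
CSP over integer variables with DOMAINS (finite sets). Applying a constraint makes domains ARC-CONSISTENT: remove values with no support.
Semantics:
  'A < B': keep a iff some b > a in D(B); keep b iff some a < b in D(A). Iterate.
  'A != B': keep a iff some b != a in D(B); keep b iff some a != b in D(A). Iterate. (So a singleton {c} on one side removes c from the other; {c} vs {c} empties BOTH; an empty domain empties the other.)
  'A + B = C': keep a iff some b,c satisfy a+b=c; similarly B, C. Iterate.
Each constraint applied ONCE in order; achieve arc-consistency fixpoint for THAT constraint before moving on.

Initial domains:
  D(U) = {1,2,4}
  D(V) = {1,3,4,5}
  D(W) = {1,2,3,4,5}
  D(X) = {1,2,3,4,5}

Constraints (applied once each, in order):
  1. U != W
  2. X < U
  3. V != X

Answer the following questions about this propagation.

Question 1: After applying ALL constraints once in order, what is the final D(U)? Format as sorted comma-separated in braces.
Answer: {2,4}

Derivation:
Constraint 1 (U != W) on D(U)={1,2,4} D(W)={1,2,3,4,5}: no change
Constraint 2 (X < U) on D(X)={1,2,3,4,5} D(U)={1,2,4}: X {1,2,3,4,5}->{1,2,3}; U {1,2,4}->{2,4}
Constraint 3 (V != X) on D(V)={1,3,4,5} D(X)={1,2,3}: no change
So after all 3 constraints: D(U) = {2,4}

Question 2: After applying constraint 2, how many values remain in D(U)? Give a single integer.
Answer: 2

Derivation:
Constraint 1 (U != W) on D(U)={1,2,4} D(W)={1,2,3,4,5}: no change
Constraint 2 (X < U) on D(X)={1,2,3,4,5} D(U)={1,2,4}: X {1,2,3,4,5}->{1,2,3}; U {1,2,4}->{2,4}
So after constraint 2: D(U)={2,4}, size = 2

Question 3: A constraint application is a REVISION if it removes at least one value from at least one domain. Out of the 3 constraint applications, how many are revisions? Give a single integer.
Constraint 1 (U != W) on D(U)={1,2,4} D(W)={1,2,3,4,5}: no change => not a revision
Constraint 2 (X < U) on D(X)={1,2,3,4,5} D(U)={1,2,4}: X {1,2,3,4,5}->{1,2,3}; U {1,2,4}->{2,4} => REVISION
Constraint 3 (V != X) on D(V)={1,3,4,5} D(X)={1,2,3}: no change => not a revision
Total revisions = 1

Answer: 1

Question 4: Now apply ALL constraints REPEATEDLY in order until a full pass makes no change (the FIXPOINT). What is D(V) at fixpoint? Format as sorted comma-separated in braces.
Answer: {1,3,4,5}

Derivation:
pass 0 (initial): D(V)={1,3,4,5}
pass 1: U {1,2,4}->{2,4}; X {1,2,3,4,5}->{1,2,3}
pass 2: no change
Fixpoint after 2 passes: D(V) = {1,3,4,5}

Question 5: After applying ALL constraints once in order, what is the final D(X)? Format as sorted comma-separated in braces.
Constraint 1 (U != W) on D(U)={1,2,4} D(W)={1,2,3,4,5}: no change
Constraint 2 (X < U) on D(X)={1,2,3,4,5} D(U)={1,2,4}: X {1,2,3,4,5}->{1,2,3}; U {1,2,4}->{2,4}
Constraint 3 (V != X) on D(V)={1,3,4,5} D(X)={1,2,3}: no change
So after all 3 constraints: D(X) = {1,2,3}

Answer: {1,2,3}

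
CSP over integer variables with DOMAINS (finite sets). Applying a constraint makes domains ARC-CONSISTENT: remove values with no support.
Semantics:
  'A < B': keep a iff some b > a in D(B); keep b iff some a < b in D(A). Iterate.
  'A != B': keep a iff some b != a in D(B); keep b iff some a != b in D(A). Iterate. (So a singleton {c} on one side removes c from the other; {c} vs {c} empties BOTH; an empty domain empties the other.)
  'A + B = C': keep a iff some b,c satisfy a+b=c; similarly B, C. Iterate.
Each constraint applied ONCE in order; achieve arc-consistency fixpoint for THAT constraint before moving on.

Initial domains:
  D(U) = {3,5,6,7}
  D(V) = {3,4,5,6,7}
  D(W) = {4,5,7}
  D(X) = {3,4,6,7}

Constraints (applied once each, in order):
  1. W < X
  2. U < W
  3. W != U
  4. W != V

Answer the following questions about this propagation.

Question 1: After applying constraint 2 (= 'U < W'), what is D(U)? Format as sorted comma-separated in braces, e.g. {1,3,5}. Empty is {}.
Answer: {3}

Derivation:
Constraint 1 (W < X) on D(W)={4,5,7} D(X)={3,4,6,7}: W {4,5,7}->{4,5}; X {3,4,6,7}->{6,7}
Constraint 2 (U < W) on D(U)={3,5,6,7} D(W)={4,5}: U {3,5,6,7}->{3}
So after constraint 2: D(U) = {3}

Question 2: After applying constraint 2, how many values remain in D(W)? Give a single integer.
Constraint 1 (W < X) on D(W)={4,5,7} D(X)={3,4,6,7}: W {4,5,7}->{4,5}; X {3,4,6,7}->{6,7}
Constraint 2 (U < W) on D(U)={3,5,6,7} D(W)={4,5}: U {3,5,6,7}->{3}
So after constraint 2: D(W)={4,5}, size = 2

Answer: 2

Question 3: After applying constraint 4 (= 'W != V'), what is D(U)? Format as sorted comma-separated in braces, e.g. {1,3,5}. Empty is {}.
Answer: {3}

Derivation:
Constraint 1 (W < X) on D(W)={4,5,7} D(X)={3,4,6,7}: W {4,5,7}->{4,5}; X {3,4,6,7}->{6,7}
Constraint 2 (U < W) on D(U)={3,5,6,7} D(W)={4,5}: U {3,5,6,7}->{3}
Constraint 3 (W != U) on D(W)={4,5} D(U)={3}: no change
Constraint 4 (W != V) on D(W)={4,5} D(V)={3,4,5,6,7}: no change
So after constraint 4: D(U) = {3}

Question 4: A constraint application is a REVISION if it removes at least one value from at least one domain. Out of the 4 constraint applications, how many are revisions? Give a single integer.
Constraint 1 (W < X) on D(W)={4,5,7} D(X)={3,4,6,7}: W {4,5,7}->{4,5}; X {3,4,6,7}->{6,7} => REVISION
Constraint 2 (U < W) on D(U)={3,5,6,7} D(W)={4,5}: U {3,5,6,7}->{3} => REVISION
Constraint 3 (W != U) on D(W)={4,5} D(U)={3}: no change => not a revision
Constraint 4 (W != V) on D(W)={4,5} D(V)={3,4,5,6,7}: no change => not a revision
Total revisions = 2

Answer: 2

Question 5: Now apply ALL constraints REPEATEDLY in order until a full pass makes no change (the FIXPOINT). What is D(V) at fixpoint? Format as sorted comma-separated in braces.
pass 0 (initial): D(V)={3,4,5,6,7}
pass 1: U {3,5,6,7}->{3}; W {4,5,7}->{4,5}; X {3,4,6,7}->{6,7}
pass 2: no change
Fixpoint after 2 passes: D(V) = {3,4,5,6,7}

Answer: {3,4,5,6,7}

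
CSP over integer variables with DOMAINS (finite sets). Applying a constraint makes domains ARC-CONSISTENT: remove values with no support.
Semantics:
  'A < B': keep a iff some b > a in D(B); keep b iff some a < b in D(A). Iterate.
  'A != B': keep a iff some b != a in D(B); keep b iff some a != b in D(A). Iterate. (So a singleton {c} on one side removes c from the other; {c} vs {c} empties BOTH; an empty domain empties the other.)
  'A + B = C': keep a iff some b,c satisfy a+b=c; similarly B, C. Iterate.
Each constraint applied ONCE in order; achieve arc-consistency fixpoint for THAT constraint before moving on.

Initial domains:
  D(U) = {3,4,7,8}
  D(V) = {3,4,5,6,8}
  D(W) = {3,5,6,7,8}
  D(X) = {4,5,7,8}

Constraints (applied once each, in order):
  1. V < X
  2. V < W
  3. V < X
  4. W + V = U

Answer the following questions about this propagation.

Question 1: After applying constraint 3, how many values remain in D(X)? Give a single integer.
Answer: 4

Derivation:
Constraint 1 (V < X) on D(V)={3,4,5,6,8} D(X)={4,5,7,8}: V {3,4,5,6,8}->{3,4,5,6}
Constraint 2 (V < W) on D(V)={3,4,5,6} D(W)={3,5,6,7,8}: W {3,5,6,7,8}->{5,6,7,8}
Constraint 3 (V < X) on D(V)={3,4,5,6} D(X)={4,5,7,8}: no change
So after constraint 3: D(X)={4,5,7,8}, size = 4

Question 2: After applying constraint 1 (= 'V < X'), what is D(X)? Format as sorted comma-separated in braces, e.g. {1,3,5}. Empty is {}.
Constraint 1 (V < X) on D(V)={3,4,5,6,8} D(X)={4,5,7,8}: V {3,4,5,6,8}->{3,4,5,6}
So after constraint 1: D(X) = {4,5,7,8}

Answer: {4,5,7,8}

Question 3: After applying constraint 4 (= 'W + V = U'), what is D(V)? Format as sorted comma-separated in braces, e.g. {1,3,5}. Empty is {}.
Answer: {3}

Derivation:
Constraint 1 (V < X) on D(V)={3,4,5,6,8} D(X)={4,5,7,8}: V {3,4,5,6,8}->{3,4,5,6}
Constraint 2 (V < W) on D(V)={3,4,5,6} D(W)={3,5,6,7,8}: W {3,5,6,7,8}->{5,6,7,8}
Constraint 3 (V < X) on D(V)={3,4,5,6} D(X)={4,5,7,8}: no change
Constraint 4 (W + V = U) on D(W)={5,6,7,8} D(V)={3,4,5,6} D(U)={3,4,7,8}: W {5,6,7,8}->{5}; V {3,4,5,6}->{3}; U {3,4,7,8}->{8}
So after constraint 4: D(V) = {3}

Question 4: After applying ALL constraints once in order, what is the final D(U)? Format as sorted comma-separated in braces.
Constraint 1 (V < X) on D(V)={3,4,5,6,8} D(X)={4,5,7,8}: V {3,4,5,6,8}->{3,4,5,6}
Constraint 2 (V < W) on D(V)={3,4,5,6} D(W)={3,5,6,7,8}: W {3,5,6,7,8}->{5,6,7,8}
Constraint 3 (V < X) on D(V)={3,4,5,6} D(X)={4,5,7,8}: no change
Constraint 4 (W + V = U) on D(W)={5,6,7,8} D(V)={3,4,5,6} D(U)={3,4,7,8}: W {5,6,7,8}->{5}; V {3,4,5,6}->{3}; U {3,4,7,8}->{8}
So after all 4 constraints: D(U) = {8}

Answer: {8}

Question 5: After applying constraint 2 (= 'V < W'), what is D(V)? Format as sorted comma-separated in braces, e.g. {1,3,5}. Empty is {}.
Constraint 1 (V < X) on D(V)={3,4,5,6,8} D(X)={4,5,7,8}: V {3,4,5,6,8}->{3,4,5,6}
Constraint 2 (V < W) on D(V)={3,4,5,6} D(W)={3,5,6,7,8}: W {3,5,6,7,8}->{5,6,7,8}
So after constraint 2: D(V) = {3,4,5,6}

Answer: {3,4,5,6}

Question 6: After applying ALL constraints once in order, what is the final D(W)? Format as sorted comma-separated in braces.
Constraint 1 (V < X) on D(V)={3,4,5,6,8} D(X)={4,5,7,8}: V {3,4,5,6,8}->{3,4,5,6}
Constraint 2 (V < W) on D(V)={3,4,5,6} D(W)={3,5,6,7,8}: W {3,5,6,7,8}->{5,6,7,8}
Constraint 3 (V < X) on D(V)={3,4,5,6} D(X)={4,5,7,8}: no change
Constraint 4 (W + V = U) on D(W)={5,6,7,8} D(V)={3,4,5,6} D(U)={3,4,7,8}: W {5,6,7,8}->{5}; V {3,4,5,6}->{3}; U {3,4,7,8}->{8}
So after all 4 constraints: D(W) = {5}

Answer: {5}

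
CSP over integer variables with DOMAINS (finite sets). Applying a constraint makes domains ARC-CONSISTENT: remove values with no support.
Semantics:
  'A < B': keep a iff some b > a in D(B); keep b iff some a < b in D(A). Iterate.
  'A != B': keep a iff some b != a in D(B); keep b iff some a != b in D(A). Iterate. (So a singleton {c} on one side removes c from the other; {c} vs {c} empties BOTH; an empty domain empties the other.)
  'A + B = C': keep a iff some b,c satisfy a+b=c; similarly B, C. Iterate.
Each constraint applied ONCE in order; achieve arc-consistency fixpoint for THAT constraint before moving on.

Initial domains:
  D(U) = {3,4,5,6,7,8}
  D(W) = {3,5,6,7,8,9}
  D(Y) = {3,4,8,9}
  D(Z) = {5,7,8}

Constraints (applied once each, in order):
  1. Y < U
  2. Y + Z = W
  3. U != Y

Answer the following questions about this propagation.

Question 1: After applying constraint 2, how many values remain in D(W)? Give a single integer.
Answer: 2

Derivation:
Constraint 1 (Y < U) on D(Y)={3,4,8,9} D(U)={3,4,5,6,7,8}: Y {3,4,8,9}->{3,4}; U {3,4,5,6,7,8}->{4,5,6,7,8}
Constraint 2 (Y + Z = W) on D(Y)={3,4} D(Z)={5,7,8} D(W)={3,5,6,7,8,9}: Z {5,7,8}->{5}; W {3,5,6,7,8,9}->{8,9}
So after constraint 2: D(W)={8,9}, size = 2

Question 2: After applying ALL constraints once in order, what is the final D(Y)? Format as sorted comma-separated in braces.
Constraint 1 (Y < U) on D(Y)={3,4,8,9} D(U)={3,4,5,6,7,8}: Y {3,4,8,9}->{3,4}; U {3,4,5,6,7,8}->{4,5,6,7,8}
Constraint 2 (Y + Z = W) on D(Y)={3,4} D(Z)={5,7,8} D(W)={3,5,6,7,8,9}: Z {5,7,8}->{5}; W {3,5,6,7,8,9}->{8,9}
Constraint 3 (U != Y) on D(U)={4,5,6,7,8} D(Y)={3,4}: no change
So after all 3 constraints: D(Y) = {3,4}

Answer: {3,4}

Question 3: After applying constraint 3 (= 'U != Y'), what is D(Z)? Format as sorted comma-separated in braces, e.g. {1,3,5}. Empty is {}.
Answer: {5}

Derivation:
Constraint 1 (Y < U) on D(Y)={3,4,8,9} D(U)={3,4,5,6,7,8}: Y {3,4,8,9}->{3,4}; U {3,4,5,6,7,8}->{4,5,6,7,8}
Constraint 2 (Y + Z = W) on D(Y)={3,4} D(Z)={5,7,8} D(W)={3,5,6,7,8,9}: Z {5,7,8}->{5}; W {3,5,6,7,8,9}->{8,9}
Constraint 3 (U != Y) on D(U)={4,5,6,7,8} D(Y)={3,4}: no change
So after constraint 3: D(Z) = {5}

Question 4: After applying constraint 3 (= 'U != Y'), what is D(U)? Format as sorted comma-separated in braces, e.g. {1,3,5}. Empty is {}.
Answer: {4,5,6,7,8}

Derivation:
Constraint 1 (Y < U) on D(Y)={3,4,8,9} D(U)={3,4,5,6,7,8}: Y {3,4,8,9}->{3,4}; U {3,4,5,6,7,8}->{4,5,6,7,8}
Constraint 2 (Y + Z = W) on D(Y)={3,4} D(Z)={5,7,8} D(W)={3,5,6,7,8,9}: Z {5,7,8}->{5}; W {3,5,6,7,8,9}->{8,9}
Constraint 3 (U != Y) on D(U)={4,5,6,7,8} D(Y)={3,4}: no change
So after constraint 3: D(U) = {4,5,6,7,8}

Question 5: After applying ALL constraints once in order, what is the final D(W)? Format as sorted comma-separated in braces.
Constraint 1 (Y < U) on D(Y)={3,4,8,9} D(U)={3,4,5,6,7,8}: Y {3,4,8,9}->{3,4}; U {3,4,5,6,7,8}->{4,5,6,7,8}
Constraint 2 (Y + Z = W) on D(Y)={3,4} D(Z)={5,7,8} D(W)={3,5,6,7,8,9}: Z {5,7,8}->{5}; W {3,5,6,7,8,9}->{8,9}
Constraint 3 (U != Y) on D(U)={4,5,6,7,8} D(Y)={3,4}: no change
So after all 3 constraints: D(W) = {8,9}

Answer: {8,9}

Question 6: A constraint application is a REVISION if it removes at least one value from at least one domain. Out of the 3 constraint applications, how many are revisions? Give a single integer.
Constraint 1 (Y < U) on D(Y)={3,4,8,9} D(U)={3,4,5,6,7,8}: Y {3,4,8,9}->{3,4}; U {3,4,5,6,7,8}->{4,5,6,7,8} => REVISION
Constraint 2 (Y + Z = W) on D(Y)={3,4} D(Z)={5,7,8} D(W)={3,5,6,7,8,9}: Z {5,7,8}->{5}; W {3,5,6,7,8,9}->{8,9} => REVISION
Constraint 3 (U != Y) on D(U)={4,5,6,7,8} D(Y)={3,4}: no change => not a revision
Total revisions = 2

Answer: 2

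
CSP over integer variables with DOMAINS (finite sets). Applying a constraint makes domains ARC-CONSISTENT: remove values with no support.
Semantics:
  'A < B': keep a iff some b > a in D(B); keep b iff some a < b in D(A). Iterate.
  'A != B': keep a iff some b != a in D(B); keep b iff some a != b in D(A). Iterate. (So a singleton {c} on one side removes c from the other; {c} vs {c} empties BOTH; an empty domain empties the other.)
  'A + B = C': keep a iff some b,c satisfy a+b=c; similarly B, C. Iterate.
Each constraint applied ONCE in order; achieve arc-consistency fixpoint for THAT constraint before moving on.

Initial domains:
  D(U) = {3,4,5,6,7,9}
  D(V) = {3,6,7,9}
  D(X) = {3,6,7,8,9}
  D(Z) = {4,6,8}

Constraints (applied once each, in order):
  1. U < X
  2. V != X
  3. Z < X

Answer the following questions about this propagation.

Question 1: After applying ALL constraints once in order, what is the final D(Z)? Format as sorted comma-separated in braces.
Answer: {4,6,8}

Derivation:
Constraint 1 (U < X) on D(U)={3,4,5,6,7,9} D(X)={3,6,7,8,9}: U {3,4,5,6,7,9}->{3,4,5,6,7}; X {3,6,7,8,9}->{6,7,8,9}
Constraint 2 (V != X) on D(V)={3,6,7,9} D(X)={6,7,8,9}: no change
Constraint 3 (Z < X) on D(Z)={4,6,8} D(X)={6,7,8,9}: no change
So after all 3 constraints: D(Z) = {4,6,8}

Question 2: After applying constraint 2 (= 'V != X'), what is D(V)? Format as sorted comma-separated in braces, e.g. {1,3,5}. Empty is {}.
Constraint 1 (U < X) on D(U)={3,4,5,6,7,9} D(X)={3,6,7,8,9}: U {3,4,5,6,7,9}->{3,4,5,6,7}; X {3,6,7,8,9}->{6,7,8,9}
Constraint 2 (V != X) on D(V)={3,6,7,9} D(X)={6,7,8,9}: no change
So after constraint 2: D(V) = {3,6,7,9}

Answer: {3,6,7,9}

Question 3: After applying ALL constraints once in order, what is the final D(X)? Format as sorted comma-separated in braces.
Answer: {6,7,8,9}

Derivation:
Constraint 1 (U < X) on D(U)={3,4,5,6,7,9} D(X)={3,6,7,8,9}: U {3,4,5,6,7,9}->{3,4,5,6,7}; X {3,6,7,8,9}->{6,7,8,9}
Constraint 2 (V != X) on D(V)={3,6,7,9} D(X)={6,7,8,9}: no change
Constraint 3 (Z < X) on D(Z)={4,6,8} D(X)={6,7,8,9}: no change
So after all 3 constraints: D(X) = {6,7,8,9}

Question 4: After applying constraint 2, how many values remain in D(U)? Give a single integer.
Constraint 1 (U < X) on D(U)={3,4,5,6,7,9} D(X)={3,6,7,8,9}: U {3,4,5,6,7,9}->{3,4,5,6,7}; X {3,6,7,8,9}->{6,7,8,9}
Constraint 2 (V != X) on D(V)={3,6,7,9} D(X)={6,7,8,9}: no change
So after constraint 2: D(U)={3,4,5,6,7}, size = 5

Answer: 5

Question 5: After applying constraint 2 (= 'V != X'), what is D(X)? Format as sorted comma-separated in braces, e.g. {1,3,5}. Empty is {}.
Constraint 1 (U < X) on D(U)={3,4,5,6,7,9} D(X)={3,6,7,8,9}: U {3,4,5,6,7,9}->{3,4,5,6,7}; X {3,6,7,8,9}->{6,7,8,9}
Constraint 2 (V != X) on D(V)={3,6,7,9} D(X)={6,7,8,9}: no change
So after constraint 2: D(X) = {6,7,8,9}

Answer: {6,7,8,9}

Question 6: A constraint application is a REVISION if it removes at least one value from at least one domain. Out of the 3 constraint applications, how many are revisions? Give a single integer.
Constraint 1 (U < X) on D(U)={3,4,5,6,7,9} D(X)={3,6,7,8,9}: U {3,4,5,6,7,9}->{3,4,5,6,7}; X {3,6,7,8,9}->{6,7,8,9} => REVISION
Constraint 2 (V != X) on D(V)={3,6,7,9} D(X)={6,7,8,9}: no change => not a revision
Constraint 3 (Z < X) on D(Z)={4,6,8} D(X)={6,7,8,9}: no change => not a revision
Total revisions = 1

Answer: 1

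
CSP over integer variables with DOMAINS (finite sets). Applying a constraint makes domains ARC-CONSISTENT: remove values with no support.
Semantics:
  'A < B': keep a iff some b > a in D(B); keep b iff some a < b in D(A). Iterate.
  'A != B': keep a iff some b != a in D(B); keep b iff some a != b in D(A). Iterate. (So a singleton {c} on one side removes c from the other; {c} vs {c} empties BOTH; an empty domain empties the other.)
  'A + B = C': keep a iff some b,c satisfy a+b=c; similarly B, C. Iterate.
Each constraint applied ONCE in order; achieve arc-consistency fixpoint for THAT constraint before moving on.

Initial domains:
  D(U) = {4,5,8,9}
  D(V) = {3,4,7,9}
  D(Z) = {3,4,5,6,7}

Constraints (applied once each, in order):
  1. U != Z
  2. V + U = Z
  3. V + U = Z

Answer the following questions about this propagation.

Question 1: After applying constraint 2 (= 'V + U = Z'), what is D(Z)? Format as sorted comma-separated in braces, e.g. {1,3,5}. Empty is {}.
Constraint 1 (U != Z) on D(U)={4,5,8,9} D(Z)={3,4,5,6,7}: no change
Constraint 2 (V + U = Z) on D(V)={3,4,7,9} D(U)={4,5,8,9} D(Z)={3,4,5,6,7}: V {3,4,7,9}->{3}; U {4,5,8,9}->{4}; Z {3,4,5,6,7}->{7}
So after constraint 2: D(Z) = {7}

Answer: {7}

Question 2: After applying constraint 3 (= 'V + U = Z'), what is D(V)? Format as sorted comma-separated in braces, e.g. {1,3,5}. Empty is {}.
Answer: {3}

Derivation:
Constraint 1 (U != Z) on D(U)={4,5,8,9} D(Z)={3,4,5,6,7}: no change
Constraint 2 (V + U = Z) on D(V)={3,4,7,9} D(U)={4,5,8,9} D(Z)={3,4,5,6,7}: V {3,4,7,9}->{3}; U {4,5,8,9}->{4}; Z {3,4,5,6,7}->{7}
Constraint 3 (V + U = Z) on D(V)={3} D(U)={4} D(Z)={7}: no change
So after constraint 3: D(V) = {3}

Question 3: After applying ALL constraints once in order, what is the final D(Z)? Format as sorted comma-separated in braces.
Constraint 1 (U != Z) on D(U)={4,5,8,9} D(Z)={3,4,5,6,7}: no change
Constraint 2 (V + U = Z) on D(V)={3,4,7,9} D(U)={4,5,8,9} D(Z)={3,4,5,6,7}: V {3,4,7,9}->{3}; U {4,5,8,9}->{4}; Z {3,4,5,6,7}->{7}
Constraint 3 (V + U = Z) on D(V)={3} D(U)={4} D(Z)={7}: no change
So after all 3 constraints: D(Z) = {7}

Answer: {7}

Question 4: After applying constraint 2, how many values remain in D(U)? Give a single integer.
Answer: 1

Derivation:
Constraint 1 (U != Z) on D(U)={4,5,8,9} D(Z)={3,4,5,6,7}: no change
Constraint 2 (V + U = Z) on D(V)={3,4,7,9} D(U)={4,5,8,9} D(Z)={3,4,5,6,7}: V {3,4,7,9}->{3}; U {4,5,8,9}->{4}; Z {3,4,5,6,7}->{7}
So after constraint 2: D(U)={4}, size = 1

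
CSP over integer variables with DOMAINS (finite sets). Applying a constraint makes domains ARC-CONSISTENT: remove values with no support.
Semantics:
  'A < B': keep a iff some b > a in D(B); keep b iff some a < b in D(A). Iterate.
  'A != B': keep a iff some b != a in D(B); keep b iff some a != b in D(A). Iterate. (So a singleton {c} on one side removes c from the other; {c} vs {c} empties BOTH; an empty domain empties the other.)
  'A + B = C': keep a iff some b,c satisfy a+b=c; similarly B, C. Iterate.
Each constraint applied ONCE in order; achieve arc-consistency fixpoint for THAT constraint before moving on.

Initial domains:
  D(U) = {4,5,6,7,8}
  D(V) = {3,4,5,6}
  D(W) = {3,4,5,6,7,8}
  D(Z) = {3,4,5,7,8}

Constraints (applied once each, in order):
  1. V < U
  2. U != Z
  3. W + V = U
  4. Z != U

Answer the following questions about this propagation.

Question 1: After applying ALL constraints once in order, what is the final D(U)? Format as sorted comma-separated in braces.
Constraint 1 (V < U) on D(V)={3,4,5,6} D(U)={4,5,6,7,8}: no change
Constraint 2 (U != Z) on D(U)={4,5,6,7,8} D(Z)={3,4,5,7,8}: no change
Constraint 3 (W + V = U) on D(W)={3,4,5,6,7,8} D(V)={3,4,5,6} D(U)={4,5,6,7,8}: W {3,4,5,6,7,8}->{3,4,5}; V {3,4,5,6}->{3,4,5}; U {4,5,6,7,8}->{6,7,8}
Constraint 4 (Z != U) on D(Z)={3,4,5,7,8} D(U)={6,7,8}: no change
So after all 4 constraints: D(U) = {6,7,8}

Answer: {6,7,8}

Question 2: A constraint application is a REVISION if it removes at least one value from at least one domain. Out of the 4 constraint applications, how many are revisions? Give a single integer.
Answer: 1

Derivation:
Constraint 1 (V < U) on D(V)={3,4,5,6} D(U)={4,5,6,7,8}: no change => not a revision
Constraint 2 (U != Z) on D(U)={4,5,6,7,8} D(Z)={3,4,5,7,8}: no change => not a revision
Constraint 3 (W + V = U) on D(W)={3,4,5,6,7,8} D(V)={3,4,5,6} D(U)={4,5,6,7,8}: W {3,4,5,6,7,8}->{3,4,5}; V {3,4,5,6}->{3,4,5}; U {4,5,6,7,8}->{6,7,8} => REVISION
Constraint 4 (Z != U) on D(Z)={3,4,5,7,8} D(U)={6,7,8}: no change => not a revision
Total revisions = 1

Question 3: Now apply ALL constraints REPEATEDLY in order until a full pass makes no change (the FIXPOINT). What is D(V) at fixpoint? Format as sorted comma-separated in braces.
pass 0 (initial): D(V)={3,4,5,6}
pass 1: U {4,5,6,7,8}->{6,7,8}; V {3,4,5,6}->{3,4,5}; W {3,4,5,6,7,8}->{3,4,5}
pass 2: no change
Fixpoint after 2 passes: D(V) = {3,4,5}

Answer: {3,4,5}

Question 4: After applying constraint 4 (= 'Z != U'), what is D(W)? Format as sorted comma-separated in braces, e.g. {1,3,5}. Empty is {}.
Answer: {3,4,5}

Derivation:
Constraint 1 (V < U) on D(V)={3,4,5,6} D(U)={4,5,6,7,8}: no change
Constraint 2 (U != Z) on D(U)={4,5,6,7,8} D(Z)={3,4,5,7,8}: no change
Constraint 3 (W + V = U) on D(W)={3,4,5,6,7,8} D(V)={3,4,5,6} D(U)={4,5,6,7,8}: W {3,4,5,6,7,8}->{3,4,5}; V {3,4,5,6}->{3,4,5}; U {4,5,6,7,8}->{6,7,8}
Constraint 4 (Z != U) on D(Z)={3,4,5,7,8} D(U)={6,7,8}: no change
So after constraint 4: D(W) = {3,4,5}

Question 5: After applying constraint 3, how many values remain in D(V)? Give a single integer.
Constraint 1 (V < U) on D(V)={3,4,5,6} D(U)={4,5,6,7,8}: no change
Constraint 2 (U != Z) on D(U)={4,5,6,7,8} D(Z)={3,4,5,7,8}: no change
Constraint 3 (W + V = U) on D(W)={3,4,5,6,7,8} D(V)={3,4,5,6} D(U)={4,5,6,7,8}: W {3,4,5,6,7,8}->{3,4,5}; V {3,4,5,6}->{3,4,5}; U {4,5,6,7,8}->{6,7,8}
So after constraint 3: D(V)={3,4,5}, size = 3

Answer: 3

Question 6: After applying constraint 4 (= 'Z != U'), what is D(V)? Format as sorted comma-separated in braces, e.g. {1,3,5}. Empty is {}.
Answer: {3,4,5}

Derivation:
Constraint 1 (V < U) on D(V)={3,4,5,6} D(U)={4,5,6,7,8}: no change
Constraint 2 (U != Z) on D(U)={4,5,6,7,8} D(Z)={3,4,5,7,8}: no change
Constraint 3 (W + V = U) on D(W)={3,4,5,6,7,8} D(V)={3,4,5,6} D(U)={4,5,6,7,8}: W {3,4,5,6,7,8}->{3,4,5}; V {3,4,5,6}->{3,4,5}; U {4,5,6,7,8}->{6,7,8}
Constraint 4 (Z != U) on D(Z)={3,4,5,7,8} D(U)={6,7,8}: no change
So after constraint 4: D(V) = {3,4,5}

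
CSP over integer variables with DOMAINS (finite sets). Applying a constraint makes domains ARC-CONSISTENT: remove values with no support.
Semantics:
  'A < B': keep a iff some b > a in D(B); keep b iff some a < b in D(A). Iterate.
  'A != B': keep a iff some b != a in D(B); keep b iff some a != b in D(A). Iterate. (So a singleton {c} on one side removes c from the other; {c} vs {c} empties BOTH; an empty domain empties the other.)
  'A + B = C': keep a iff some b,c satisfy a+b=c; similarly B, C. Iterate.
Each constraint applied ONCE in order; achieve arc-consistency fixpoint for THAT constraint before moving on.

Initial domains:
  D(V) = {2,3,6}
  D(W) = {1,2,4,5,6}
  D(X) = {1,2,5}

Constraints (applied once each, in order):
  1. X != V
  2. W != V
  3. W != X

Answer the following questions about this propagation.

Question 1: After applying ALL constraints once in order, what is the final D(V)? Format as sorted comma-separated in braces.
Constraint 1 (X != V) on D(X)={1,2,5} D(V)={2,3,6}: no change
Constraint 2 (W != V) on D(W)={1,2,4,5,6} D(V)={2,3,6}: no change
Constraint 3 (W != X) on D(W)={1,2,4,5,6} D(X)={1,2,5}: no change
So after all 3 constraints: D(V) = {2,3,6}

Answer: {2,3,6}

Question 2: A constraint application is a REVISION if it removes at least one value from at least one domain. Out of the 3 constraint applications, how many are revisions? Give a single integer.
Answer: 0

Derivation:
Constraint 1 (X != V) on D(X)={1,2,5} D(V)={2,3,6}: no change => not a revision
Constraint 2 (W != V) on D(W)={1,2,4,5,6} D(V)={2,3,6}: no change => not a revision
Constraint 3 (W != X) on D(W)={1,2,4,5,6} D(X)={1,2,5}: no change => not a revision
Total revisions = 0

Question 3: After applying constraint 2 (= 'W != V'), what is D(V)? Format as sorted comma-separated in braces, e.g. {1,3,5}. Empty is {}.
Answer: {2,3,6}

Derivation:
Constraint 1 (X != V) on D(X)={1,2,5} D(V)={2,3,6}: no change
Constraint 2 (W != V) on D(W)={1,2,4,5,6} D(V)={2,3,6}: no change
So after constraint 2: D(V) = {2,3,6}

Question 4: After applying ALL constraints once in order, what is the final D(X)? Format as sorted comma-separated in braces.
Constraint 1 (X != V) on D(X)={1,2,5} D(V)={2,3,6}: no change
Constraint 2 (W != V) on D(W)={1,2,4,5,6} D(V)={2,3,6}: no change
Constraint 3 (W != X) on D(W)={1,2,4,5,6} D(X)={1,2,5}: no change
So after all 3 constraints: D(X) = {1,2,5}

Answer: {1,2,5}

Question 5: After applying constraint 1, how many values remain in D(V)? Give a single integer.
Answer: 3

Derivation:
Constraint 1 (X != V) on D(X)={1,2,5} D(V)={2,3,6}: no change
So after constraint 1: D(V)={2,3,6}, size = 3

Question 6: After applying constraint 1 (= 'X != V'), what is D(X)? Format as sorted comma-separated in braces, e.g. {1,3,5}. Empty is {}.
Answer: {1,2,5}

Derivation:
Constraint 1 (X != V) on D(X)={1,2,5} D(V)={2,3,6}: no change
So after constraint 1: D(X) = {1,2,5}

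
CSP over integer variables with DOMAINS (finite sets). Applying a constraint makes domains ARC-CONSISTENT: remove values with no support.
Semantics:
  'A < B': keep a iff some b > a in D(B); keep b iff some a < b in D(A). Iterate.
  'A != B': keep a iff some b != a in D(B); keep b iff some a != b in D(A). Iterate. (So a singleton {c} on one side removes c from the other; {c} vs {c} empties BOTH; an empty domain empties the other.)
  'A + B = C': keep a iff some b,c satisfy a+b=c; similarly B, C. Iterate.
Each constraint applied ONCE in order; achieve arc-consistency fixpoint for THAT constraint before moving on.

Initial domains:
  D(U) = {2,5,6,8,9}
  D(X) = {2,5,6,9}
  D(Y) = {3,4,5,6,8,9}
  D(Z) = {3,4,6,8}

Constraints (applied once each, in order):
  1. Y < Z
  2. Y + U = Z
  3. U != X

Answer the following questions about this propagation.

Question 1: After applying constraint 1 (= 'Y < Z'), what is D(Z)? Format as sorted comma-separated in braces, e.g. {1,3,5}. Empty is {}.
Constraint 1 (Y < Z) on D(Y)={3,4,5,6,8,9} D(Z)={3,4,6,8}: Y {3,4,5,6,8,9}->{3,4,5,6}; Z {3,4,6,8}->{4,6,8}
So after constraint 1: D(Z) = {4,6,8}

Answer: {4,6,8}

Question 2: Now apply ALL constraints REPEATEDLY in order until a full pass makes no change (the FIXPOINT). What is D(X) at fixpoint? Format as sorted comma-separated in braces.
pass 0 (initial): D(X)={2,5,6,9}
pass 1: U {2,5,6,8,9}->{2,5}; Y {3,4,5,6,8,9}->{3,4,6}; Z {3,4,6,8}->{6,8}
pass 2: no change
Fixpoint after 2 passes: D(X) = {2,5,6,9}

Answer: {2,5,6,9}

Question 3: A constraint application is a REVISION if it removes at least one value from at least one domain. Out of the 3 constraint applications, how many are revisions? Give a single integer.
Constraint 1 (Y < Z) on D(Y)={3,4,5,6,8,9} D(Z)={3,4,6,8}: Y {3,4,5,6,8,9}->{3,4,5,6}; Z {3,4,6,8}->{4,6,8} => REVISION
Constraint 2 (Y + U = Z) on D(Y)={3,4,5,6} D(U)={2,5,6,8,9} D(Z)={4,6,8}: Y {3,4,5,6}->{3,4,6}; U {2,5,6,8,9}->{2,5}; Z {4,6,8}->{6,8} => REVISION
Constraint 3 (U != X) on D(U)={2,5} D(X)={2,5,6,9}: no change => not a revision
Total revisions = 2

Answer: 2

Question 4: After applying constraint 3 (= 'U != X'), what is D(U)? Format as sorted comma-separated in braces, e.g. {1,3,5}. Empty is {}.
Constraint 1 (Y < Z) on D(Y)={3,4,5,6,8,9} D(Z)={3,4,6,8}: Y {3,4,5,6,8,9}->{3,4,5,6}; Z {3,4,6,8}->{4,6,8}
Constraint 2 (Y + U = Z) on D(Y)={3,4,5,6} D(U)={2,5,6,8,9} D(Z)={4,6,8}: Y {3,4,5,6}->{3,4,6}; U {2,5,6,8,9}->{2,5}; Z {4,6,8}->{6,8}
Constraint 3 (U != X) on D(U)={2,5} D(X)={2,5,6,9}: no change
So after constraint 3: D(U) = {2,5}

Answer: {2,5}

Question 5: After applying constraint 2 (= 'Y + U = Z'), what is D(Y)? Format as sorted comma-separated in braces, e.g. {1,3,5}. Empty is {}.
Constraint 1 (Y < Z) on D(Y)={3,4,5,6,8,9} D(Z)={3,4,6,8}: Y {3,4,5,6,8,9}->{3,4,5,6}; Z {3,4,6,8}->{4,6,8}
Constraint 2 (Y + U = Z) on D(Y)={3,4,5,6} D(U)={2,5,6,8,9} D(Z)={4,6,8}: Y {3,4,5,6}->{3,4,6}; U {2,5,6,8,9}->{2,5}; Z {4,6,8}->{6,8}
So after constraint 2: D(Y) = {3,4,6}

Answer: {3,4,6}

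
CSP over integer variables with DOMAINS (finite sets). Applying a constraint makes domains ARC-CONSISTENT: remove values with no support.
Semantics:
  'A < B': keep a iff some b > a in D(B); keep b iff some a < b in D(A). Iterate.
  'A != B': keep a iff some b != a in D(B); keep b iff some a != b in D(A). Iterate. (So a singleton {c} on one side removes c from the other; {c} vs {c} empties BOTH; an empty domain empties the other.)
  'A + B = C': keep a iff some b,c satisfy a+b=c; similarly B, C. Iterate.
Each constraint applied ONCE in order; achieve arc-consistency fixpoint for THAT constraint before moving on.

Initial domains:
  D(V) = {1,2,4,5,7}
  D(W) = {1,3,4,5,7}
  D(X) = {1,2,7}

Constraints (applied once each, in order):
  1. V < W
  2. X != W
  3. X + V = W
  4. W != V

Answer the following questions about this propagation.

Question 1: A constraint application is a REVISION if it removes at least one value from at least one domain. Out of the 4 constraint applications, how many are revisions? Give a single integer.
Answer: 2

Derivation:
Constraint 1 (V < W) on D(V)={1,2,4,5,7} D(W)={1,3,4,5,7}: V {1,2,4,5,7}->{1,2,4,5}; W {1,3,4,5,7}->{3,4,5,7} => REVISION
Constraint 2 (X != W) on D(X)={1,2,7} D(W)={3,4,5,7}: no change => not a revision
Constraint 3 (X + V = W) on D(X)={1,2,7} D(V)={1,2,4,5} D(W)={3,4,5,7}: X {1,2,7}->{1,2} => REVISION
Constraint 4 (W != V) on D(W)={3,4,5,7} D(V)={1,2,4,5}: no change => not a revision
Total revisions = 2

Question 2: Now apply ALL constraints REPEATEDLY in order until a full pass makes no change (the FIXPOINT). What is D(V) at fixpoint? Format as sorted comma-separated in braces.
pass 0 (initial): D(V)={1,2,4,5,7}
pass 1: V {1,2,4,5,7}->{1,2,4,5}; W {1,3,4,5,7}->{3,4,5,7}; X {1,2,7}->{1,2}
pass 2: no change
Fixpoint after 2 passes: D(V) = {1,2,4,5}

Answer: {1,2,4,5}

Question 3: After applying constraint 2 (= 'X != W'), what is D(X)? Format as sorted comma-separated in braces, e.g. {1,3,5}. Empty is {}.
Constraint 1 (V < W) on D(V)={1,2,4,5,7} D(W)={1,3,4,5,7}: V {1,2,4,5,7}->{1,2,4,5}; W {1,3,4,5,7}->{3,4,5,7}
Constraint 2 (X != W) on D(X)={1,2,7} D(W)={3,4,5,7}: no change
So after constraint 2: D(X) = {1,2,7}

Answer: {1,2,7}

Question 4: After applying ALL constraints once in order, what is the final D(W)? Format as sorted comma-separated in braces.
Answer: {3,4,5,7}

Derivation:
Constraint 1 (V < W) on D(V)={1,2,4,5,7} D(W)={1,3,4,5,7}: V {1,2,4,5,7}->{1,2,4,5}; W {1,3,4,5,7}->{3,4,5,7}
Constraint 2 (X != W) on D(X)={1,2,7} D(W)={3,4,5,7}: no change
Constraint 3 (X + V = W) on D(X)={1,2,7} D(V)={1,2,4,5} D(W)={3,4,5,7}: X {1,2,7}->{1,2}
Constraint 4 (W != V) on D(W)={3,4,5,7} D(V)={1,2,4,5}: no change
So after all 4 constraints: D(W) = {3,4,5,7}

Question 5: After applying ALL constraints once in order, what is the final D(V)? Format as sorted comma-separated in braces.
Constraint 1 (V < W) on D(V)={1,2,4,5,7} D(W)={1,3,4,5,7}: V {1,2,4,5,7}->{1,2,4,5}; W {1,3,4,5,7}->{3,4,5,7}
Constraint 2 (X != W) on D(X)={1,2,7} D(W)={3,4,5,7}: no change
Constraint 3 (X + V = W) on D(X)={1,2,7} D(V)={1,2,4,5} D(W)={3,4,5,7}: X {1,2,7}->{1,2}
Constraint 4 (W != V) on D(W)={3,4,5,7} D(V)={1,2,4,5}: no change
So after all 4 constraints: D(V) = {1,2,4,5}

Answer: {1,2,4,5}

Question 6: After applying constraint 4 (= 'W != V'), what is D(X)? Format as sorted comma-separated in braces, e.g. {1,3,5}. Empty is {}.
Answer: {1,2}

Derivation:
Constraint 1 (V < W) on D(V)={1,2,4,5,7} D(W)={1,3,4,5,7}: V {1,2,4,5,7}->{1,2,4,5}; W {1,3,4,5,7}->{3,4,5,7}
Constraint 2 (X != W) on D(X)={1,2,7} D(W)={3,4,5,7}: no change
Constraint 3 (X + V = W) on D(X)={1,2,7} D(V)={1,2,4,5} D(W)={3,4,5,7}: X {1,2,7}->{1,2}
Constraint 4 (W != V) on D(W)={3,4,5,7} D(V)={1,2,4,5}: no change
So after constraint 4: D(X) = {1,2}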